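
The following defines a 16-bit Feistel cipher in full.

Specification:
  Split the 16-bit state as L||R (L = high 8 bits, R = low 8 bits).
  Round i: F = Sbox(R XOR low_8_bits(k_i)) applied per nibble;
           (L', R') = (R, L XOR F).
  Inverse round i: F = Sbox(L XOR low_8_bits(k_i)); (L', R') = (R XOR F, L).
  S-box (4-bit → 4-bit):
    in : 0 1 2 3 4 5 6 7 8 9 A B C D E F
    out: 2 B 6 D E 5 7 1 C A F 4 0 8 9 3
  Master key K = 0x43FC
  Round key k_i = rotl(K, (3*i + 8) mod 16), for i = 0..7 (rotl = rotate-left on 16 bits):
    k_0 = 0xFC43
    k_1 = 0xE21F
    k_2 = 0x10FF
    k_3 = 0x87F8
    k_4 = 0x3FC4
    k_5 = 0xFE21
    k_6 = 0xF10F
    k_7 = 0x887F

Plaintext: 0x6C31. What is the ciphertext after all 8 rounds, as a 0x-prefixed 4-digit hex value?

0xFA0F

s_0 = plaintext = 0x6C31
s_1 = Round(s_0, k_0) = 0x317A
s_2 = Round(s_1, k_1) = 0x7A44
s_3 = Round(s_2, k_2) = 0x443E
s_4 = Round(s_3, k_3) = 0x3E43
s_5 = Round(s_4, k_4) = 0x43FF
s_6 = Round(s_5, k_5) = 0xFFCA
s_7 = Round(s_6, k_6) = 0xCAFA
s_8 = Round(s_7, k_7) = 0xFA0F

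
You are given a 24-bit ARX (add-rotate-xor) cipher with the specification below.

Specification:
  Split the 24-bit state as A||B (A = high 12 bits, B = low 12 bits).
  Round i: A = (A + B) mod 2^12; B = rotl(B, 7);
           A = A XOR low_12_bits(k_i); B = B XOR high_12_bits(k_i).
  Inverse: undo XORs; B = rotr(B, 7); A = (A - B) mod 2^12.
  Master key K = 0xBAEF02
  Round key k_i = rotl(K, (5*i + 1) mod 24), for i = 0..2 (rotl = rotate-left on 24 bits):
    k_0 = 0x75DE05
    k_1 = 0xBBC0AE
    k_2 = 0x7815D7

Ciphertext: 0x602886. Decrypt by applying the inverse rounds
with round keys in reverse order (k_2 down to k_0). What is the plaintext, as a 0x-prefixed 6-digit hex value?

s_0 = ciphertext = 0x602886
s_1 = InvRound(s_0, k_2) = 0x2D70FE
s_2 = InvRound(s_1, k_1) = 0xA23856
s_3 = InvRound(s_2, k_0) = 0x2A817E

0x2A817E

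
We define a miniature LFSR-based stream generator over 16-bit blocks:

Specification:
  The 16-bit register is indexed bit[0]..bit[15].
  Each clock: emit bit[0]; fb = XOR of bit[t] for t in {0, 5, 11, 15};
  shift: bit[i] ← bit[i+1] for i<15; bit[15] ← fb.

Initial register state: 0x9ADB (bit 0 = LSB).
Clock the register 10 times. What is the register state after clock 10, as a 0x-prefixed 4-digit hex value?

0xE566

reg_0 = 0x9ADB
clock 1: out=1, reg = 0xCD6D
clock 2: out=1, reg = 0x66B6
clock 3: out=0, reg = 0xB35B
clock 4: out=1, reg = 0x59AD
clock 5: out=1, reg = 0xACD6
clock 6: out=0, reg = 0x566B
clock 7: out=1, reg = 0x2B35
clock 8: out=1, reg = 0x959A
clock 9: out=0, reg = 0xCACD
clock 10: out=1, reg = 0xE566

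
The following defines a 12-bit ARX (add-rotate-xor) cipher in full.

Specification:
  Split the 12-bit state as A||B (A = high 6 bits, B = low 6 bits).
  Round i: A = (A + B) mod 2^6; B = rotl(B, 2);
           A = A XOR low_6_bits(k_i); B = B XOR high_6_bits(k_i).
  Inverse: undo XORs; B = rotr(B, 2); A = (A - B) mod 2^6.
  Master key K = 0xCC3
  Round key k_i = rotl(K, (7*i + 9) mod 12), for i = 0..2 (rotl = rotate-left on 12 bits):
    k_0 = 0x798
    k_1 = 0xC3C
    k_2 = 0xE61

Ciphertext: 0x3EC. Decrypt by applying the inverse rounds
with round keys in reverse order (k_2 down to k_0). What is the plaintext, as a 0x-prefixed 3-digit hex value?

s_0 = ciphertext = 0x3EC
s_1 = InvRound(s_0, k_2) = 0x655
s_2 = InvRound(s_1, k_1) = 0x319
s_3 = InvRound(s_2, k_0) = 0x8F1

0x8F1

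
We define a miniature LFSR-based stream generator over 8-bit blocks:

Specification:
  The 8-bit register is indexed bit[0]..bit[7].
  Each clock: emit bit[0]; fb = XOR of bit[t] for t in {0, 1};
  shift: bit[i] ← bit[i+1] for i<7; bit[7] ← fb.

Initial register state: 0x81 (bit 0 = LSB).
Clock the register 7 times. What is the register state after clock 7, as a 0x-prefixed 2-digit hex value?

0x83

reg_0 = 0x81
clock 1: out=1, reg = 0xC0
clock 2: out=0, reg = 0x60
clock 3: out=0, reg = 0x30
clock 4: out=0, reg = 0x18
clock 5: out=0, reg = 0x0C
clock 6: out=0, reg = 0x06
clock 7: out=0, reg = 0x83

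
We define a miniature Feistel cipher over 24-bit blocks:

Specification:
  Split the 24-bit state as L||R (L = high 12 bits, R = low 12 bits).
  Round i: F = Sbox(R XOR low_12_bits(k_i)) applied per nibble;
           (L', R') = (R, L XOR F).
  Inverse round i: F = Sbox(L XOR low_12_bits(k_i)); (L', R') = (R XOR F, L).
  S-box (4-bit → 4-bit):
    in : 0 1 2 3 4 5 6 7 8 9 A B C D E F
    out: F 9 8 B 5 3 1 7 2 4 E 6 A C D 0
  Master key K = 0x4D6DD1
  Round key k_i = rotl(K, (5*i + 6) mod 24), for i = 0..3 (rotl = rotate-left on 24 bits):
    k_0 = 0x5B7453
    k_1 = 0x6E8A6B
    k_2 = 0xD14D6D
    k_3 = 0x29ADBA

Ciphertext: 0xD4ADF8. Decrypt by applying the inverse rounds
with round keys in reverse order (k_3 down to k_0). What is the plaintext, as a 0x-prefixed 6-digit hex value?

0x4615E7

s_0 = ciphertext = 0xD4ADF8
s_1 = InvRound(s_0, k_3) = 0x2F7D4A
s_2 = InvRound(s_1, k_2) = 0xD042F7
s_3 = InvRound(s_2, k_1) = 0x5E7D04
s_4 = InvRound(s_3, k_0) = 0x4615E7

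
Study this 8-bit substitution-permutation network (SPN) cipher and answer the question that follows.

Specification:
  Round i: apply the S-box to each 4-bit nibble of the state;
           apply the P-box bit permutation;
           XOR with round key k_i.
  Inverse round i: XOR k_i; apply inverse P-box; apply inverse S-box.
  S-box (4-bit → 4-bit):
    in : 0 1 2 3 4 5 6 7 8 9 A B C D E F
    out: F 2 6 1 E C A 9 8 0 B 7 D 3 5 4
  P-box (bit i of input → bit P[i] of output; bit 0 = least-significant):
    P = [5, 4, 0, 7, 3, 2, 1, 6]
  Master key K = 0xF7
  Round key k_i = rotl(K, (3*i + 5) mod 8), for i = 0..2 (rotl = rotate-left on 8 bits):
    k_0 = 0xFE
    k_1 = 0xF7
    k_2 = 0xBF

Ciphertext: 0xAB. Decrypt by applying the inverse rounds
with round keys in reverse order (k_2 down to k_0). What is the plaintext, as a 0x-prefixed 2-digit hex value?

s_0 = ciphertext = 0xAB
s_1 = InvRound(s_0, k_2) = 0x11
s_2 = InvRound(s_1, k_1) = 0x47
s_3 = InvRound(s_2, k_0) = 0x30

0x30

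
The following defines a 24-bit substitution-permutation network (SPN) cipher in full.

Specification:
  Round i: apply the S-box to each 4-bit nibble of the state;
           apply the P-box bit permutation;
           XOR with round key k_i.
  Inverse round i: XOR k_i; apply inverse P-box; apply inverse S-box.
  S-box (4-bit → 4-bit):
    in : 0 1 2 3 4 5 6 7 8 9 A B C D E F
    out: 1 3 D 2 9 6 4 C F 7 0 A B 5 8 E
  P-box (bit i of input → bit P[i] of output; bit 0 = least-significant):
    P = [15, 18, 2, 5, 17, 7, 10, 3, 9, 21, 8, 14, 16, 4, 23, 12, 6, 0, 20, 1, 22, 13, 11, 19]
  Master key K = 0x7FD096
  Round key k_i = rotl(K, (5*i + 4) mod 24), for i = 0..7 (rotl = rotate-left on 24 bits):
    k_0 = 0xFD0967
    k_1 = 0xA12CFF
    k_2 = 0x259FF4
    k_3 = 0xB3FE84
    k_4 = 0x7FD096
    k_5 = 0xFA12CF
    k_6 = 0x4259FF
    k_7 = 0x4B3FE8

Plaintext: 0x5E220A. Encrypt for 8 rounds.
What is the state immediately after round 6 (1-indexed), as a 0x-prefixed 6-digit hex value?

s_0 = plaintext = 0x5E220A
s_1 = Round(s_0, k_0) = 0x7E7265
s_2 = Round(s_1, k_1) = 0x2D73F9
s_3 = Round(s_2, k_2) = 0xD90338
s_4 = Round(s_3, k_3) = 0xC67661
s_5 = Round(s_4, k_4) = 0xA36596
s_6 = Round(s_5, k_5) = 0x58174A
s_7 = Round(s_6, k_6) = 0x5130A4
s_8 = Round(s_7, k_7) = 0x4B9599

0x58174A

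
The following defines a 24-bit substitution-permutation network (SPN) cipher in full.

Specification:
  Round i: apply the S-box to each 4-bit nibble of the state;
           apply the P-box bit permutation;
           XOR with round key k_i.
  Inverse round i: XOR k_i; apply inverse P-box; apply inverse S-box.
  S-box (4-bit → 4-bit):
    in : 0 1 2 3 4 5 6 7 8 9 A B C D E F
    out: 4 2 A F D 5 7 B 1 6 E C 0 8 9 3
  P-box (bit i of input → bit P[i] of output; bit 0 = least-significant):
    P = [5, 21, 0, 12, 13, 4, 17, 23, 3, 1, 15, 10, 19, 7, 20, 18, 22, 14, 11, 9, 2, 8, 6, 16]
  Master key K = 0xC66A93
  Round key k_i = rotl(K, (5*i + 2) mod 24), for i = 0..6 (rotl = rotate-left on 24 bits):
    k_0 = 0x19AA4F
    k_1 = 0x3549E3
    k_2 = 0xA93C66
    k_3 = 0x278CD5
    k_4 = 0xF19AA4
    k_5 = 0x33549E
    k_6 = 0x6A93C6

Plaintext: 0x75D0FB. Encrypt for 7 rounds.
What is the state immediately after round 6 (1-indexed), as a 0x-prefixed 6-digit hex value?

0x93AD6A

s_0 = plaintext = 0x75D0FB
s_1 = Round(s_0, k_0) = 0x5C135A
s_2 = Round(s_1, k_1) = 0x17FD2C
s_3 = Round(s_2, k_2) = 0x617BF6
s_4 = Round(s_3, k_3) = 0x0B6920
s_5 = Round(s_4, k_4) = 0x691077
s_6 = Round(s_5, k_5) = 0x93AD6A
s_7 = Round(s_6, k_6) = 0x1CEC17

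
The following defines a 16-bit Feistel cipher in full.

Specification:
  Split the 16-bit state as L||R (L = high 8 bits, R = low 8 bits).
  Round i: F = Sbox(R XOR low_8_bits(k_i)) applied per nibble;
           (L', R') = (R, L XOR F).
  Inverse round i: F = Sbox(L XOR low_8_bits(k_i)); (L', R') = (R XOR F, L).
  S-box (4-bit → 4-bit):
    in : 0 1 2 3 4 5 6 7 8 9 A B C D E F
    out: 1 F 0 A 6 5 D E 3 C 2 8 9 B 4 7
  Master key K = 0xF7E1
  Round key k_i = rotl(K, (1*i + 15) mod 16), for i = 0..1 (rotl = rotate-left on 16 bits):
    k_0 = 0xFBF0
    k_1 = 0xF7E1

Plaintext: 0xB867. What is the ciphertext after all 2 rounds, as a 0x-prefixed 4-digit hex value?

s_0 = plaintext = 0xB867
s_1 = Round(s_0, k_0) = 0x6776
s_2 = Round(s_1, k_1) = 0x76A9

0x76A9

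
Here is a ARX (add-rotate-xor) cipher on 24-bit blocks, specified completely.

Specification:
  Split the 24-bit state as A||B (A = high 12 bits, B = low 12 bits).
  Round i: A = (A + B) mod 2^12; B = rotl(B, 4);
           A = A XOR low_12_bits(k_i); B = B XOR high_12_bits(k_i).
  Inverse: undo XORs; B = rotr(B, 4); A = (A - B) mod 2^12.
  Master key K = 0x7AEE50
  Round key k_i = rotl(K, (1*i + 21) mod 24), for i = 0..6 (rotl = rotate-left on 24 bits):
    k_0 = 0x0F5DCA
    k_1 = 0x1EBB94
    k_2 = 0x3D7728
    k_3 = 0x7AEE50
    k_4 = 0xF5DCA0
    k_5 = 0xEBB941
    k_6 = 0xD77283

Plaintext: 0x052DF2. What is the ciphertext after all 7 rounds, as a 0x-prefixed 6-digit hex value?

s_0 = plaintext = 0x052DF2
s_1 = Round(s_0, k_0) = 0x38EFD8
s_2 = Round(s_1, k_1) = 0x8F2C64
s_3 = Round(s_2, k_2) = 0x27E59B
s_4 = Round(s_3, k_3) = 0x649E1B
s_5 = Round(s_4, k_4) = 0x8C4EE3
s_6 = Round(s_5, k_5) = 0xEE6085
s_7 = Round(s_6, k_6) = 0xDE8527

0xDE8527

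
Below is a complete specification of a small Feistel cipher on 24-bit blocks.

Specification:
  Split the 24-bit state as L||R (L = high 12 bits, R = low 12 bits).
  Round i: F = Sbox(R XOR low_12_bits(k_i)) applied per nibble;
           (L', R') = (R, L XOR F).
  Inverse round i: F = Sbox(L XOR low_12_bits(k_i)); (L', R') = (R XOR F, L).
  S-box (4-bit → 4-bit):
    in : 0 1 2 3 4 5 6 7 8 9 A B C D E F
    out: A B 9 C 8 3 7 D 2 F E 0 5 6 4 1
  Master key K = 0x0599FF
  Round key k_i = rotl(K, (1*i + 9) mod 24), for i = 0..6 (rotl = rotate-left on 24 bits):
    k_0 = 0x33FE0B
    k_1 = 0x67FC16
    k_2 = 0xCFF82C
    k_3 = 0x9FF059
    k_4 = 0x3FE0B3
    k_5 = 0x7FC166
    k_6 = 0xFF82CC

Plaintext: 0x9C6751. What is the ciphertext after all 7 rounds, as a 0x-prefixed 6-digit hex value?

0x9A3C2F

s_0 = plaintext = 0x9C6751
s_1 = Round(s_0, k_0) = 0x7516F8
s_2 = Round(s_1, k_1) = 0x6F8915
s_3 = Round(s_2, k_2) = 0x915D37
s_4 = Round(s_3, k_3) = 0xD37F61
s_5 = Round(s_4, k_4) = 0xF61C5E
s_6 = Round(s_5, k_5) = 0xC5E9A3
s_7 = Round(s_6, k_6) = 0x9A3C2F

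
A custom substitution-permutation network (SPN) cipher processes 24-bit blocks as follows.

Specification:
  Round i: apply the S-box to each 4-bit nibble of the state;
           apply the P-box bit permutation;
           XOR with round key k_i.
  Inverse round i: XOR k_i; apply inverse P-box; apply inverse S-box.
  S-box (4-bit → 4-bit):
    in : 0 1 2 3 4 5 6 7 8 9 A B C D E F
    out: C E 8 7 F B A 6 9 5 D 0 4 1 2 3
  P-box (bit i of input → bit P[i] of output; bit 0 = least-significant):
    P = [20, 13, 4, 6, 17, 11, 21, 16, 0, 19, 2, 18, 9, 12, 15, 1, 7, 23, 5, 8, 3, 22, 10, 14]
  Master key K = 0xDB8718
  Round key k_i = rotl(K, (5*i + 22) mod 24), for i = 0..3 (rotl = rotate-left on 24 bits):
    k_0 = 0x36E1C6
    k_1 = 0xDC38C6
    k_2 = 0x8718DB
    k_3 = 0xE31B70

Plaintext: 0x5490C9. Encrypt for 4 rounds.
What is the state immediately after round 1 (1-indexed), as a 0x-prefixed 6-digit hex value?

s_0 = plaintext = 0x5490C9
s_1 = Round(s_0, k_0) = 0xC2227A
s_2 = Round(s_1, k_1) = 0xE83594
s_3 = Round(s_2, k_2) = 0xF9AB0A
s_4 = Round(s_3, k_3) = 0x92998A

0xC2227A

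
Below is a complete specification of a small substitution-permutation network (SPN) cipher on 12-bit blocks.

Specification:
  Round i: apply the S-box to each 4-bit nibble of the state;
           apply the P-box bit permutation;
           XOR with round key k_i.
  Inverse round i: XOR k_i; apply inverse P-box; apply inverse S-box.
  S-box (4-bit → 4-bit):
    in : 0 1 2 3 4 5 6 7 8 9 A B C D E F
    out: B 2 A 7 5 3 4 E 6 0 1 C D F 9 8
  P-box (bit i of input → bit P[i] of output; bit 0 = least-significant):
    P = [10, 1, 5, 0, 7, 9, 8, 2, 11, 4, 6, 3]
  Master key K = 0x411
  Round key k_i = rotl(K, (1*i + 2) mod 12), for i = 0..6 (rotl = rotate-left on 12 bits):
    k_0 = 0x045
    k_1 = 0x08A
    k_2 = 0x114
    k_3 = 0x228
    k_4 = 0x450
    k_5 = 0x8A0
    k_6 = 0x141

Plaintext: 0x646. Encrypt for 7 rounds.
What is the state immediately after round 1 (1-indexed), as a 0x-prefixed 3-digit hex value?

0x1A5

s_0 = plaintext = 0x646
s_1 = Round(s_0, k_0) = 0x1A5
s_2 = Round(s_1, k_1) = 0x418
s_3 = Round(s_2, k_2) = 0xB76
s_4 = Round(s_3, k_3) = 0x144
s_5 = Round(s_4, k_4) = 0x1E0
s_6 = Round(s_5, k_5) = 0xC37
s_7 = Round(s_6, k_6) = 0xAAA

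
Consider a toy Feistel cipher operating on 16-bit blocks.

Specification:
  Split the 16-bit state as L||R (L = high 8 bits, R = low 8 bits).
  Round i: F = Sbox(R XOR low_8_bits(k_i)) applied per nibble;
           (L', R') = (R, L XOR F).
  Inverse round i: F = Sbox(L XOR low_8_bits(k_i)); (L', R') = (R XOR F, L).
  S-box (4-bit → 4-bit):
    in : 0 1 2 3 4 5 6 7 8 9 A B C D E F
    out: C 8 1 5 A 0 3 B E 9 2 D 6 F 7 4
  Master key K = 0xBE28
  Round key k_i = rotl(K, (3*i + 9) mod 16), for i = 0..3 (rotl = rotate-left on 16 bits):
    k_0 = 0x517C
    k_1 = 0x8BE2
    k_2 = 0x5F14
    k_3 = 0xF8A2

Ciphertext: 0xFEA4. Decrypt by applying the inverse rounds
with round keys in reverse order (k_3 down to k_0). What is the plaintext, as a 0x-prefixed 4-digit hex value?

s_0 = ciphertext = 0xFEA4
s_1 = InvRound(s_0, k_3) = 0xA2FE
s_2 = InvRound(s_1, k_2) = 0x2DA2
s_3 = InvRound(s_2, k_1) = 0xC62D
s_4 = InvRound(s_3, k_0) = 0xFFC6

0xFFC6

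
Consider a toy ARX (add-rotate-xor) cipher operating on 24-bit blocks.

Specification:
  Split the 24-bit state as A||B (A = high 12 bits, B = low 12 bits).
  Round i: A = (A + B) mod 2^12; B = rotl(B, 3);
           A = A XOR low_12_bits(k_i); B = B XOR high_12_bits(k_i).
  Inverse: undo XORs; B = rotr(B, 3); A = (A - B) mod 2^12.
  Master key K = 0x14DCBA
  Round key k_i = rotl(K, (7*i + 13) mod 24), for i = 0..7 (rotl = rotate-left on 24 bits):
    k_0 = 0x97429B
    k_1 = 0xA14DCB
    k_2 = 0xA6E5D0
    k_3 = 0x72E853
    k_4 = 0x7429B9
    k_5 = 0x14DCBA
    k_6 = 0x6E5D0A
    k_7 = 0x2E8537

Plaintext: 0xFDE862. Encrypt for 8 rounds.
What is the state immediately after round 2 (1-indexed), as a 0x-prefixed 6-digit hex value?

s_0 = plaintext = 0xFDE862
s_1 = Round(s_0, k_0) = 0xADBA60
s_2 = Round(s_1, k_1) = 0x8F0911
s_3 = Round(s_2, k_2) = 0x7D12E2
s_4 = Round(s_3, k_3) = 0x2E003F
s_5 = Round(s_4, k_4) = 0xAA66BA
s_6 = Round(s_5, k_5) = 0xDDA49E
s_7 = Round(s_6, k_6) = 0xF72217
s_8 = Round(s_7, k_7) = 0x4BE251

0x8F0911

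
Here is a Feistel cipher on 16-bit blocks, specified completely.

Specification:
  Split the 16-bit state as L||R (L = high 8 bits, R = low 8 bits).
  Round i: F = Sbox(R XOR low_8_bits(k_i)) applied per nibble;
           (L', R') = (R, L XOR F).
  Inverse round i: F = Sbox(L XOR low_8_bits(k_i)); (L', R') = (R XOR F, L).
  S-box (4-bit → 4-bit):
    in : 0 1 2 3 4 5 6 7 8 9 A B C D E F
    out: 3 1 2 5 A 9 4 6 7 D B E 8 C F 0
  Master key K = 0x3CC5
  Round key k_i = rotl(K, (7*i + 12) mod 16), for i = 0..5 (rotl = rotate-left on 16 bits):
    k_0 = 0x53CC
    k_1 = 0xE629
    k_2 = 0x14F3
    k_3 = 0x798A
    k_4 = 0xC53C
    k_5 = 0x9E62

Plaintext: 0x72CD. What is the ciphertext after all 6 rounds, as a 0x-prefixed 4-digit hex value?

s_0 = plaintext = 0x72CD
s_1 = Round(s_0, k_0) = 0xCD43
s_2 = Round(s_1, k_1) = 0x4386
s_3 = Round(s_2, k_2) = 0x862A
s_4 = Round(s_3, k_3) = 0x2A35
s_5 = Round(s_4, k_4) = 0x3517
s_6 = Round(s_5, k_5) = 0x175C

0x175C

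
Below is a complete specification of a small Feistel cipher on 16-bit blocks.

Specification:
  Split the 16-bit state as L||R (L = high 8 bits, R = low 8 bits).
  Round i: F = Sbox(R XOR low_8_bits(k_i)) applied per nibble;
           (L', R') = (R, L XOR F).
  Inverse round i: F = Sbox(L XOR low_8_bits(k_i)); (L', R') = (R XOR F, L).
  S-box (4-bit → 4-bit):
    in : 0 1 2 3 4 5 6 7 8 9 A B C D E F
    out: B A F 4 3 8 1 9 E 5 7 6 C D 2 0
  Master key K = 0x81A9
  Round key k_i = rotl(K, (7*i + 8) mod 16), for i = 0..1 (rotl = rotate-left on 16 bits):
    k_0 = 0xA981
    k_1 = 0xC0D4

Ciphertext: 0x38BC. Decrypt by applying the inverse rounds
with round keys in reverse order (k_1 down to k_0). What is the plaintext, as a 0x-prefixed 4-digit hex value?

s_0 = ciphertext = 0x38BC
s_1 = InvRound(s_0, k_1) = 0x9038
s_2 = InvRound(s_1, k_0) = 0x9290

0x9290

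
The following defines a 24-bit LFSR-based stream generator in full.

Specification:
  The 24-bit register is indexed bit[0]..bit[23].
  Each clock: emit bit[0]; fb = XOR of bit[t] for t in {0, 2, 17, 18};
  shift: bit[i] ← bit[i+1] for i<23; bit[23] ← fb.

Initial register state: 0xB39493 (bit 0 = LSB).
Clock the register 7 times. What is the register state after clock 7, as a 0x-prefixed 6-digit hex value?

reg_0 = 0xB39493
clock 1: out=1, reg = 0x59CA49
clock 2: out=1, reg = 0xACE524
clock 3: out=0, reg = 0x567292
clock 4: out=0, reg = 0x2B3949
clock 5: out=1, reg = 0x159CA4
clock 6: out=0, reg = 0x0ACE52
clock 7: out=0, reg = 0x856729

0x856729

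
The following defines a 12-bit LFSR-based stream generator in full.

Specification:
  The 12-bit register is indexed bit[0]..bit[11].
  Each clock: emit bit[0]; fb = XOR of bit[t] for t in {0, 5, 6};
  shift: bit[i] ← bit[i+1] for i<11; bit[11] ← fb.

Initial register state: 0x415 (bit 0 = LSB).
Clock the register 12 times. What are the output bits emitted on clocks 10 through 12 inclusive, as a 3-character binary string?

010

reg_0 = 0x415
clock 1: out=1, reg = 0xA0A
clock 2: out=0, reg = 0x505
clock 3: out=1, reg = 0xA82
clock 4: out=0, reg = 0x541
clock 5: out=1, reg = 0x2A0
clock 6: out=0, reg = 0x950
clock 7: out=0, reg = 0xCA8
clock 8: out=0, reg = 0xE54
clock 9: out=0, reg = 0xF2A
clock 10: out=0, reg = 0xF95
clock 11: out=1, reg = 0xFCA
clock 12: out=0, reg = 0xFE5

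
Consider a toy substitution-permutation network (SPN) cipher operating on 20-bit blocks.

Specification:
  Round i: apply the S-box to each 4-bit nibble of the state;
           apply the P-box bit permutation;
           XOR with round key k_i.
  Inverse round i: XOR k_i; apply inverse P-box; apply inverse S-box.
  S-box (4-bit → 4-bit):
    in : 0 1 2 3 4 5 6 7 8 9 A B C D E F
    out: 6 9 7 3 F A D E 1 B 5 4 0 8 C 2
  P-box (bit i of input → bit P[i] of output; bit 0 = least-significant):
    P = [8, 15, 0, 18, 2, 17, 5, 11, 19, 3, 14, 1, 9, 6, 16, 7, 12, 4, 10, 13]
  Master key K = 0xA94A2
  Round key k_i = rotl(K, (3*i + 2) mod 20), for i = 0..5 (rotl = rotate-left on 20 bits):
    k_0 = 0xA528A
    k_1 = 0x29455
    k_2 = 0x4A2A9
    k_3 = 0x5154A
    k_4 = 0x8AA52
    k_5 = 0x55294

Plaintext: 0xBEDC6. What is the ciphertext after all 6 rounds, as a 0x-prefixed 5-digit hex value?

s_0 = plaintext = 0xBEDC6
s_1 = Round(s_0, k_0) = 0xF5709
s_2 = Round(s_1, k_1) = 0x455AF
s_3 = Round(s_2, k_2) = 0x41657
s_4 = Round(s_3, k_3) = 0xBEBD9
s_5 = Round(s_4, k_4) = 0xD67D2
s_6 = Round(s_5, k_5) = 0x4B91F

0x4B91F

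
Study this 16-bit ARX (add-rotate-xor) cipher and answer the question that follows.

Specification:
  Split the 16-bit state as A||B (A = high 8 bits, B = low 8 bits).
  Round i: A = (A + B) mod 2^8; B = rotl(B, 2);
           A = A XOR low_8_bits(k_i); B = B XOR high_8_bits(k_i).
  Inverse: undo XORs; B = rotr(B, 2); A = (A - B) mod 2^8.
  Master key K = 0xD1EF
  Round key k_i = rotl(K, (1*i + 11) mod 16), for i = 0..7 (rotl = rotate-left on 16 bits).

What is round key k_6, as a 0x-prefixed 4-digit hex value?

0xA3DF

K = 0xD1EF
k_0 = rotl(K, (1*0+11) mod 16) = rotl(K, 11) = 0x7E8F
k_1 = rotl(K, (1*1+11) mod 16) = rotl(K, 12) = 0xFD1E
k_2 = rotl(K, (1*2+11) mod 16) = rotl(K, 13) = 0xFA3D
k_3 = rotl(K, (1*3+11) mod 16) = rotl(K, 14) = 0xF47B
k_4 = rotl(K, (1*4+11) mod 16) = rotl(K, 15) = 0xE8F7
k_5 = rotl(K, (1*5+11) mod 16) = rotl(K, 0) = 0xD1EF
k_6 = rotl(K, (1*6+11) mod 16) = rotl(K, 1) = 0xA3DF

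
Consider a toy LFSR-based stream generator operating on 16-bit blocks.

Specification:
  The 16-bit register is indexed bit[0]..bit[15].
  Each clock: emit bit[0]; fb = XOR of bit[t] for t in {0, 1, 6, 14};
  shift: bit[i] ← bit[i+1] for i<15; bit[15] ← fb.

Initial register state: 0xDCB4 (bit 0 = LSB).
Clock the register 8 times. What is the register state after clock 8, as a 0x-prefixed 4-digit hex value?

reg_0 = 0xDCB4
clock 1: out=0, reg = 0xEE5A
clock 2: out=0, reg = 0xF72D
clock 3: out=1, reg = 0x7B96
clock 4: out=0, reg = 0x3DCB
clock 5: out=1, reg = 0x9EE5
clock 6: out=1, reg = 0x4F72
clock 7: out=0, reg = 0xA7B9
clock 8: out=1, reg = 0xD3DC

0xD3DC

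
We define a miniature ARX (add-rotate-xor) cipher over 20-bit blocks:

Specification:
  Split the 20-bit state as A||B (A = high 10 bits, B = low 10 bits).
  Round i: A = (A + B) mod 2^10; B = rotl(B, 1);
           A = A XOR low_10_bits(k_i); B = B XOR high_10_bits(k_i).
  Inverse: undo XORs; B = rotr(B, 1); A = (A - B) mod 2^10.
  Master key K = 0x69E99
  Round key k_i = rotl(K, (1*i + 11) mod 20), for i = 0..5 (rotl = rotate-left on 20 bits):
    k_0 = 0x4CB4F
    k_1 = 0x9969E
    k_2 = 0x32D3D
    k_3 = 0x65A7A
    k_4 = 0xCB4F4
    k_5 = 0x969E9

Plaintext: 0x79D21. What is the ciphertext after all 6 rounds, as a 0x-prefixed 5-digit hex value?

0x0C043

s_0 = plaintext = 0x79D21
s_1 = Round(s_0, k_0) = 0x11F70
s_2 = Round(s_1, k_1) = 0x4A484
s_3 = Round(s_2, k_2) = 0x241C3
s_4 = Round(s_3, k_3) = 0x0A610
s_5 = Round(s_4, k_4) = 0xB370C
s_6 = Round(s_5, k_5) = 0x0C043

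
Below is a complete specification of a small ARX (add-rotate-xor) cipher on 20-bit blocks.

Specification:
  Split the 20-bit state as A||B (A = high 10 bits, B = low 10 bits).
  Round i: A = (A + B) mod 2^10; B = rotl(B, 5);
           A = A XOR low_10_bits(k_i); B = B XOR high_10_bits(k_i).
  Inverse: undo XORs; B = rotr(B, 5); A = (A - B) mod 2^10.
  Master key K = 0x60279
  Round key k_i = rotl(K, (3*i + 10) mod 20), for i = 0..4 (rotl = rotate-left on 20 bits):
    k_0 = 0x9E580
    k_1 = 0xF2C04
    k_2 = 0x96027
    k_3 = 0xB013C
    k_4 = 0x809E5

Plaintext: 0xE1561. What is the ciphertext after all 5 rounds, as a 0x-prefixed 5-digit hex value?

s_0 = plaintext = 0xE1561
s_1 = Round(s_0, k_0) = 0x59A52
s_2 = Round(s_1, k_1) = 0xEF199
s_3 = Round(s_2, k_2) = 0x5C974
s_4 = Round(s_3, k_3) = 0xF684B
s_5 = Round(s_4, k_4) = 0x70360

0x70360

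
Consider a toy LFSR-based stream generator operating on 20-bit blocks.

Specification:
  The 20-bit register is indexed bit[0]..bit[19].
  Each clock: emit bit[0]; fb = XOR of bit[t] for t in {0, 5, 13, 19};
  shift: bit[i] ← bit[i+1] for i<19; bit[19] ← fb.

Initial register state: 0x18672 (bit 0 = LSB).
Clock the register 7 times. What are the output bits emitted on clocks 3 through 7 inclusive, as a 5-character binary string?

00111

reg_0 = 0x18672
clock 1: out=0, reg = 0x8C339
clock 2: out=1, reg = 0xC619C
clock 3: out=0, reg = 0x630CE
clock 4: out=0, reg = 0xB1867
clock 5: out=1, reg = 0xD8C33
clock 6: out=1, reg = 0xEC619
clock 7: out=1, reg = 0x7630C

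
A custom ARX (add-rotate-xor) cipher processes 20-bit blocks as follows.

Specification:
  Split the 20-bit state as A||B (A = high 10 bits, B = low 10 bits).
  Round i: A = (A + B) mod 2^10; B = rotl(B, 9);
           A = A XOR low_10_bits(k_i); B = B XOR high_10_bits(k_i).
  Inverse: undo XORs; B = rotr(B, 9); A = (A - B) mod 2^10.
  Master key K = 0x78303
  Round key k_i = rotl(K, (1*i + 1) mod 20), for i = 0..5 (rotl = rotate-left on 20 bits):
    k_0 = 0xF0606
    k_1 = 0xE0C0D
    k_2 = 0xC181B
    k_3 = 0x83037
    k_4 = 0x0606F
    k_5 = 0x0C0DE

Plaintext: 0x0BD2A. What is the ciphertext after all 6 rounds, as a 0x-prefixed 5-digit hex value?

0xAD5BD

s_0 = plaintext = 0x0BD2A
s_1 = Round(s_0, k_0) = 0xD7F54
s_2 = Round(s_1, k_1) = 0xAFA29
s_3 = Round(s_2, k_2) = 0x3F012
s_4 = Round(s_3, k_3) = 0x4E605
s_5 = Round(s_4, k_4) = 0xD471A
s_6 = Round(s_5, k_5) = 0xAD5BD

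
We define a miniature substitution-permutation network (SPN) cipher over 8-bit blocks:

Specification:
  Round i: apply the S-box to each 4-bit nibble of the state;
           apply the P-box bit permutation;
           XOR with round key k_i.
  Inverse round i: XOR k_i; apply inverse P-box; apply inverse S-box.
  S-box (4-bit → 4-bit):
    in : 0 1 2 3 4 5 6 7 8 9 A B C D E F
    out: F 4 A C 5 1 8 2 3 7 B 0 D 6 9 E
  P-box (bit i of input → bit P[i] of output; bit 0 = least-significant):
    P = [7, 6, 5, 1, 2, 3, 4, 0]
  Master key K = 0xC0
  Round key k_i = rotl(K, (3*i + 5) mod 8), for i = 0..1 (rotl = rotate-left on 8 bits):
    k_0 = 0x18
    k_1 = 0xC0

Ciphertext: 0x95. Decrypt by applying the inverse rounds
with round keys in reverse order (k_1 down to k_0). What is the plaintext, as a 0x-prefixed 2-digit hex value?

0x0A

s_0 = ciphertext = 0x95
s_1 = InvRound(s_0, k_1) = 0xC7
s_2 = InvRound(s_1, k_0) = 0x0A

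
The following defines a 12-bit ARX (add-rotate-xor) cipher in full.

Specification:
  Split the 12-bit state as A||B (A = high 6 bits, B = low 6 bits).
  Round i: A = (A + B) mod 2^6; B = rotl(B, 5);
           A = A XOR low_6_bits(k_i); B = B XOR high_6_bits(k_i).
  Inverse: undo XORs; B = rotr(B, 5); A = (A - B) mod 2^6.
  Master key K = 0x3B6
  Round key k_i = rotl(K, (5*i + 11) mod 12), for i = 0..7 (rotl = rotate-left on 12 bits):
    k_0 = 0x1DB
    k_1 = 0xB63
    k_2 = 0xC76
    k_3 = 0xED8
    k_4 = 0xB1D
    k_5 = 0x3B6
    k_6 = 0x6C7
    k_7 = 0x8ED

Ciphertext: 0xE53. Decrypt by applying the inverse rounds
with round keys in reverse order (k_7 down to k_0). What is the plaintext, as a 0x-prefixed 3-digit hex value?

s_0 = ciphertext = 0xE53
s_1 = InvRound(s_0, k_7) = 0xCE1
s_2 = InvRound(s_1, k_6) = 0xFF5
s_3 = InvRound(s_2, k_5) = 0x4B7
s_4 = InvRound(s_3, k_4) = 0x676
s_5 = InvRound(s_4, k_3) = 0x9DA
s_6 = InvRound(s_5, k_2) = 0xE97
s_7 = InvRound(s_6, k_1) = 0x935
s_8 = InvRound(s_7, k_0) = 0x6A5

0x6A5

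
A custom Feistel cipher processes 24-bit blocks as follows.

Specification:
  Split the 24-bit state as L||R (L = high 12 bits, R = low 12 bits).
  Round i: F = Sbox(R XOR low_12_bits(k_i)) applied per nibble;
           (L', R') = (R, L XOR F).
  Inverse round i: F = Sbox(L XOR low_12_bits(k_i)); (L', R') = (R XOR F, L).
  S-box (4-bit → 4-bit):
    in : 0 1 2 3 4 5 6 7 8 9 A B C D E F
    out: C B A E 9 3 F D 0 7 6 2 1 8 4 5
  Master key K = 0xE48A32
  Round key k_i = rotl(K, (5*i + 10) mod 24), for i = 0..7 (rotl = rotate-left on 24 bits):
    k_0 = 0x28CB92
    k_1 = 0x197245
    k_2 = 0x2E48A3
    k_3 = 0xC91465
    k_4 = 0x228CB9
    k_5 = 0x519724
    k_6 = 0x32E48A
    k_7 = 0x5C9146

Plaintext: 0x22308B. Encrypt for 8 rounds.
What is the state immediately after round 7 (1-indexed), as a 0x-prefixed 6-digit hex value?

s_0 = plaintext = 0x22308B
s_1 = Round(s_0, k_0) = 0x08B094
s_2 = Round(s_1, k_1) = 0x094A00
s_3 = Round(s_2, k_2) = 0xA00AFA
s_4 = Round(s_3, k_3) = 0xAFAE75
s_5 = Round(s_4, k_4) = 0xE750EB
s_6 = Round(s_5, k_5) = 0x0EB360
s_7 = Round(s_6, k_6) = 0x360DAD
s_8 = Round(s_7, k_7) = 0xDAD222

0x360DAD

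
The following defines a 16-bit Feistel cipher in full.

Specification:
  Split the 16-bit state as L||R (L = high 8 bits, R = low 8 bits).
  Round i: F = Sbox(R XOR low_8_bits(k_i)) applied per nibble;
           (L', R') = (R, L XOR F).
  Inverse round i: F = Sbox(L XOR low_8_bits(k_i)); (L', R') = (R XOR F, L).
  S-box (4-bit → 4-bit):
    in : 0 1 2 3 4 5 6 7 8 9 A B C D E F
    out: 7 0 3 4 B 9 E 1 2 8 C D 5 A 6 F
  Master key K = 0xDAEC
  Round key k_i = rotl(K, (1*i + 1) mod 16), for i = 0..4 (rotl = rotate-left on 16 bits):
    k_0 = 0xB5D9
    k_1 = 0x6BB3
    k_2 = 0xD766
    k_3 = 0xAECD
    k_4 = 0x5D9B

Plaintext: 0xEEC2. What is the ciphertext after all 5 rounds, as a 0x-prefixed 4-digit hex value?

s_0 = plaintext = 0xEEC2
s_1 = Round(s_0, k_0) = 0xC2E3
s_2 = Round(s_1, k_1) = 0xE355
s_3 = Round(s_2, k_2) = 0x55A7
s_4 = Round(s_3, k_3) = 0xA7B9
s_5 = Round(s_4, k_4) = 0xB994

0xB994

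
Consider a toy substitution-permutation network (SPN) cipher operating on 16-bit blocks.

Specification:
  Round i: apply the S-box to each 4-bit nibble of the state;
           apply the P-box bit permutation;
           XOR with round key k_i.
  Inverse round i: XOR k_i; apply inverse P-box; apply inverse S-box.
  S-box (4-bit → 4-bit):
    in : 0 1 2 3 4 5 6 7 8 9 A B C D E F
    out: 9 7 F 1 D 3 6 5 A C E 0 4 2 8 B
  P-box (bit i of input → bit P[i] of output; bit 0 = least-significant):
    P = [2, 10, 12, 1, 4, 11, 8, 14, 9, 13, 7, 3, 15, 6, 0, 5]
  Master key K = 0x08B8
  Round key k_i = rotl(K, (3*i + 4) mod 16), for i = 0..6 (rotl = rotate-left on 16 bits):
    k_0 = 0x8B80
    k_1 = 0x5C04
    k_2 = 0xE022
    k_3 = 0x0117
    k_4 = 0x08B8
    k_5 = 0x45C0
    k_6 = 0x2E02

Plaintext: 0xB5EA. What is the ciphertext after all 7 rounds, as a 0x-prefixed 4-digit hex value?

0x2E2E

s_0 = plaintext = 0xB5EA
s_1 = Round(s_0, k_0) = 0xFD82
s_2 = Round(s_1, k_1) = 0xA062
s_3 = Round(s_2, k_2) = 0xFF4D
s_4 = Round(s_3, k_3) = 0xE66F
s_5 = Round(s_4, k_4) = 0x251E
s_6 = Round(s_5, k_5) = 0xEEB3
s_7 = Round(s_6, k_6) = 0x2E2E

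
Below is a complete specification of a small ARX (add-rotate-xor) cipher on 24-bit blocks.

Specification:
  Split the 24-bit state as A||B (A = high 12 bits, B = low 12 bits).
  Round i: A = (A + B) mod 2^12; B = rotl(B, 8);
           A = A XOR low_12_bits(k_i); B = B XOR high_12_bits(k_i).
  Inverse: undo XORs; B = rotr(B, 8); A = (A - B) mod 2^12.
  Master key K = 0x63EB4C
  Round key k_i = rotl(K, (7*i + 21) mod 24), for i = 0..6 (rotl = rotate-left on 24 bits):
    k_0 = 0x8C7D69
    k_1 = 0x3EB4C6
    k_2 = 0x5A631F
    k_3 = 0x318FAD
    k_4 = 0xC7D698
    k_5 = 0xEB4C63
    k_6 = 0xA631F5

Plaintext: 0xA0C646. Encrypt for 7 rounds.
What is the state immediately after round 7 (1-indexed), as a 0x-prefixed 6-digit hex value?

s_0 = plaintext = 0xA0C646
s_1 = Round(s_0, k_0) = 0xD3BEA3
s_2 = Round(s_1, k_1) = 0xF18001
s_3 = Round(s_2, k_2) = 0xC064A6
s_4 = Round(s_3, k_3) = 0xF01552
s_5 = Round(s_4, k_4) = 0x2CBE28
s_6 = Round(s_5, k_5) = 0xC90656
s_7 = Round(s_6, k_6) = 0x313C06

0x313C06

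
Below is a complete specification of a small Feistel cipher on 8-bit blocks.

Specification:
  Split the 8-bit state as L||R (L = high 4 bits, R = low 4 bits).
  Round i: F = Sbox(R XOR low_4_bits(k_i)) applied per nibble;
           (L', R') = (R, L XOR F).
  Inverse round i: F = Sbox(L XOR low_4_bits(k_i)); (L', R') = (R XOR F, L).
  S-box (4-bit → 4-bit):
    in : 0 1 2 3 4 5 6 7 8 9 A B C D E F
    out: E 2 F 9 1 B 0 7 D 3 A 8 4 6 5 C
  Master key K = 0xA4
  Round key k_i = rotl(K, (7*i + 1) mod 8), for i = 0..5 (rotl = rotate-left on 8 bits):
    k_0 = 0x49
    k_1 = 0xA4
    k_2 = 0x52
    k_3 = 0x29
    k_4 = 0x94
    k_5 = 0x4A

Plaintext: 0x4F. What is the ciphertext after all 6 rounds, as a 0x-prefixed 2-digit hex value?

0xC0

s_0 = plaintext = 0x4F
s_1 = Round(s_0, k_0) = 0xF4
s_2 = Round(s_1, k_1) = 0x41
s_3 = Round(s_2, k_2) = 0x1D
s_4 = Round(s_3, k_3) = 0xD0
s_5 = Round(s_4, k_4) = 0x0C
s_6 = Round(s_5, k_5) = 0xC0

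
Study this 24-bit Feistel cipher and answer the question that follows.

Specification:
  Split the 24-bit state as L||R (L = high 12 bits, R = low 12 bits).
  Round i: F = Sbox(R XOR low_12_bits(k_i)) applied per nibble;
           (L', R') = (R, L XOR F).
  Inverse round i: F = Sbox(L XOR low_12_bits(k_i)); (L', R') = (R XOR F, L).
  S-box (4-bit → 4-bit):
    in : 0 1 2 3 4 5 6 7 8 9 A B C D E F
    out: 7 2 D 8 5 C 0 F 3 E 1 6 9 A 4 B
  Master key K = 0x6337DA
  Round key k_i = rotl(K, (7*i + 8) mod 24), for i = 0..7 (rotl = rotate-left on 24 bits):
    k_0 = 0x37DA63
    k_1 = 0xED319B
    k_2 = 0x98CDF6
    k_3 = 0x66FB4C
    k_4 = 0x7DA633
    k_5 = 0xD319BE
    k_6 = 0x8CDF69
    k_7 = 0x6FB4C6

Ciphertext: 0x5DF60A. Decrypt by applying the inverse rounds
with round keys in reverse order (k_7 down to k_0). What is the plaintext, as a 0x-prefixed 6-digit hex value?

0x1660E6

s_0 = ciphertext = 0x5DF60A
s_1 = InvRound(s_0, k_7) = 0x4245DF
s_2 = InvRound(s_1, k_6) = 0x385424
s_3 = InvRound(s_2, k_5) = 0x5A2385
s_4 = InvRound(s_3, k_4) = 0xB675A2
s_5 = InvRound(s_4, k_3) = 0x274B67
s_6 = InvRound(s_5, k_2) = 0x05A274
s_7 = InvRound(s_6, k_1) = 0x0E605A
s_8 = InvRound(s_7, k_0) = 0x1660E6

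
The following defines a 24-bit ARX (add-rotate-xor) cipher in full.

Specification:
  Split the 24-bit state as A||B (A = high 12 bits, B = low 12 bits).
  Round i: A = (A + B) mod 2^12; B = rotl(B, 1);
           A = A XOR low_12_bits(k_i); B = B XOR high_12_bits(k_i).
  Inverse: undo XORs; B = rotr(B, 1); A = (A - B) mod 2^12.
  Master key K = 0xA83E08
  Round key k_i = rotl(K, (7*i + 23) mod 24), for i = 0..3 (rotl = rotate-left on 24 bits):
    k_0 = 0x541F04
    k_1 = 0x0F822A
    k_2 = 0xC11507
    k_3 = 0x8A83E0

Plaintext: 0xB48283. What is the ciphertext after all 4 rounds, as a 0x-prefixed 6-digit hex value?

0x252153

s_0 = plaintext = 0xB48283
s_1 = Round(s_0, k_0) = 0x2CF047
s_2 = Round(s_1, k_1) = 0x13C076
s_3 = Round(s_2, k_2) = 0x4B5CFD
s_4 = Round(s_3, k_3) = 0x252153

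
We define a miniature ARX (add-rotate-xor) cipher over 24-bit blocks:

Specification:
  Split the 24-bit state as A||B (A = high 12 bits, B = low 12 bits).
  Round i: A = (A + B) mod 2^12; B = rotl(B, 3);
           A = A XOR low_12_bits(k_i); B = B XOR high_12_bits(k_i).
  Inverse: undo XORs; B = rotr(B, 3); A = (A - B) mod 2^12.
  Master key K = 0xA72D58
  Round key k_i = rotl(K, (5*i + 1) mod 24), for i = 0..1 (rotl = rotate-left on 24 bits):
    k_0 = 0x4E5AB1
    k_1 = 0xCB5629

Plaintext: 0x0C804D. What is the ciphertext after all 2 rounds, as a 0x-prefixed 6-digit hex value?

0x4188DE

s_0 = plaintext = 0x0C804D
s_1 = Round(s_0, k_0) = 0xBA468D
s_2 = Round(s_1, k_1) = 0x4188DE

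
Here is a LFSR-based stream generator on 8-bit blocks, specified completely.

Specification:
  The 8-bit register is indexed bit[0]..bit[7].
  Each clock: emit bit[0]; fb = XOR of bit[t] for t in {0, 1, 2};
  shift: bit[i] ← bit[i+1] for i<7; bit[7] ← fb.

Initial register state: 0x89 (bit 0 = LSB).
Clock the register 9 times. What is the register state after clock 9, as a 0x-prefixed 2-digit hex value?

0xD7

reg_0 = 0x89
clock 1: out=1, reg = 0xC4
clock 2: out=0, reg = 0xE2
clock 3: out=0, reg = 0xF1
clock 4: out=1, reg = 0xF8
clock 5: out=0, reg = 0x7C
clock 6: out=0, reg = 0xBE
clock 7: out=0, reg = 0x5F
clock 8: out=1, reg = 0xAF
clock 9: out=1, reg = 0xD7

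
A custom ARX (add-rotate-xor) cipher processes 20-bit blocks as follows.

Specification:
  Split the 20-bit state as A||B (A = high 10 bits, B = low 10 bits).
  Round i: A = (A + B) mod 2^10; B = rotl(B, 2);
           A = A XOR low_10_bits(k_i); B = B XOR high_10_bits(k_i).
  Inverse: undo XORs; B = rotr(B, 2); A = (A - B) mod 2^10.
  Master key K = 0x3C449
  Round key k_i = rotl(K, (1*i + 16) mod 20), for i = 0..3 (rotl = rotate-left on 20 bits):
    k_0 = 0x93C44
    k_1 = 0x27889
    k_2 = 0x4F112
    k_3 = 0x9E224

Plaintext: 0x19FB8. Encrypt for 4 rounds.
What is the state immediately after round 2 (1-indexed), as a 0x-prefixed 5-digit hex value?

0x63A2E

s_0 = plaintext = 0x19FB8
s_1 = Round(s_0, k_0) = 0x16CAC
s_2 = Round(s_1, k_1) = 0x63A2E
s_3 = Round(s_2, k_2) = 0xAB986
s_4 = Round(s_3, k_3) = 0x84061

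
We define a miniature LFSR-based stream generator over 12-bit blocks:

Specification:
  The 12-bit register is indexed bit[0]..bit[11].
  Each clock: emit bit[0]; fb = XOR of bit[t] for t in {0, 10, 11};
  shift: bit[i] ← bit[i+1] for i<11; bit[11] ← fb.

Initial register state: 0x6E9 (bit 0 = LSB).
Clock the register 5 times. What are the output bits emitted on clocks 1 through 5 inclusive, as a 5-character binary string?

10010

reg_0 = 0x6E9
clock 1: out=1, reg = 0x374
clock 2: out=0, reg = 0x1BA
clock 3: out=0, reg = 0x0DD
clock 4: out=1, reg = 0x86E
clock 5: out=0, reg = 0xC37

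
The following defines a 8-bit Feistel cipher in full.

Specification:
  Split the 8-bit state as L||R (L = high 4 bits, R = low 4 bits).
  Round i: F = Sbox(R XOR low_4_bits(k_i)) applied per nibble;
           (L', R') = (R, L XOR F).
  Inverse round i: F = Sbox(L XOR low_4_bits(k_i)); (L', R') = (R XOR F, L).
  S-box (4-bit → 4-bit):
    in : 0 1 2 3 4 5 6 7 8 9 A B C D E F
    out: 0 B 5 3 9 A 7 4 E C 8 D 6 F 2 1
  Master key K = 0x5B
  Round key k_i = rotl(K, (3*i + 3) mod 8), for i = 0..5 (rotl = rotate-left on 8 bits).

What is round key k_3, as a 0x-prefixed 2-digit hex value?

K = 0x5B
k_0 = rotl(K, (3*0+3) mod 8) = rotl(K, 3) = 0xDA
k_1 = rotl(K, (3*1+3) mod 8) = rotl(K, 6) = 0xD6
k_2 = rotl(K, (3*2+3) mod 8) = rotl(K, 1) = 0xB6
k_3 = rotl(K, (3*3+3) mod 8) = rotl(K, 4) = 0xB5

0xB5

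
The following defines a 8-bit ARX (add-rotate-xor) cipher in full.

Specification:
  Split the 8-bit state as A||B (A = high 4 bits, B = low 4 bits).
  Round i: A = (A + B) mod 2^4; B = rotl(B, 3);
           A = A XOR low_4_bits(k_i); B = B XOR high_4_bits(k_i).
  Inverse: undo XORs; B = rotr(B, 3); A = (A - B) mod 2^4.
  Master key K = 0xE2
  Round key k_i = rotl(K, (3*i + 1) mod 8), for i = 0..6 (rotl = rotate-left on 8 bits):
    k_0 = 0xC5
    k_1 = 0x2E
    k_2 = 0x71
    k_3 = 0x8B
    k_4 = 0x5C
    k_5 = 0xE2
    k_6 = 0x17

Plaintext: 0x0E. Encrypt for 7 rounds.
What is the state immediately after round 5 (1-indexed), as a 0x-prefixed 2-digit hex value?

0xD3

s_0 = plaintext = 0x0E
s_1 = Round(s_0, k_0) = 0xBB
s_2 = Round(s_1, k_1) = 0x8F
s_3 = Round(s_2, k_2) = 0x68
s_4 = Round(s_3, k_3) = 0x5C
s_5 = Round(s_4, k_4) = 0xD3
s_6 = Round(s_5, k_5) = 0x27
s_7 = Round(s_6, k_6) = 0xEA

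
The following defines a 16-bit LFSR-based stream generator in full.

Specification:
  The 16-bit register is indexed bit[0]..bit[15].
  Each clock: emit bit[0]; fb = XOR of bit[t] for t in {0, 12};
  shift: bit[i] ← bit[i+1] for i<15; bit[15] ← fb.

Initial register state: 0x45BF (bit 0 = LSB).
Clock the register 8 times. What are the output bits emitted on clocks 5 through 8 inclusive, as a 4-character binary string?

1101

reg_0 = 0x45BF
clock 1: out=1, reg = 0xA2DF
clock 2: out=1, reg = 0xD16F
clock 3: out=1, reg = 0x68B7
clock 4: out=1, reg = 0xB45B
clock 5: out=1, reg = 0x5A2D
clock 6: out=1, reg = 0x2D16
clock 7: out=0, reg = 0x168B
clock 8: out=1, reg = 0x0B45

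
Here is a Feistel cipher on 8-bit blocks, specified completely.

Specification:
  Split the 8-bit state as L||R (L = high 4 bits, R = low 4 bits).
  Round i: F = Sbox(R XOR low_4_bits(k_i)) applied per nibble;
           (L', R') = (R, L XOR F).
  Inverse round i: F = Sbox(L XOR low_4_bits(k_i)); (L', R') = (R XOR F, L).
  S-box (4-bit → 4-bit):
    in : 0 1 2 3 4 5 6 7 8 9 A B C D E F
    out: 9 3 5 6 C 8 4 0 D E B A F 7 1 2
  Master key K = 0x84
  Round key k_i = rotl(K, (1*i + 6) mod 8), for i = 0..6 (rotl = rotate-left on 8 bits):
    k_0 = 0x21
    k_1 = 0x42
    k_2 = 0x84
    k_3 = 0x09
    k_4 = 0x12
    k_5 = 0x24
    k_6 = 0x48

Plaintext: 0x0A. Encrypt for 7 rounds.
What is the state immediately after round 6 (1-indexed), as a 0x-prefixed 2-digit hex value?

0xBD

s_0 = plaintext = 0x0A
s_1 = Round(s_0, k_0) = 0xAA
s_2 = Round(s_1, k_1) = 0xA7
s_3 = Round(s_2, k_2) = 0x7C
s_4 = Round(s_3, k_3) = 0xCF
s_5 = Round(s_4, k_4) = 0xFB
s_6 = Round(s_5, k_5) = 0xBD
s_7 = Round(s_6, k_6) = 0xD3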